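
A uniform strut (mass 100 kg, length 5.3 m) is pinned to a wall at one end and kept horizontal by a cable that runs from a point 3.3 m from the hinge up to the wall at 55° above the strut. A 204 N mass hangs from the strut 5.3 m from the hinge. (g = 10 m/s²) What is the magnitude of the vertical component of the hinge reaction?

|H_y| ≈ 73.3 N

Take torques about the hinge: T sin 55° · 3.3 = 100×10×2.65 + 204×5.3 = 3731.2 N·m.
So T = 3731.2 / (0.8192 × 3.3) = 1380.3 N.
ΣF_y = 0: H_y = (100×10 + 204) − T sin 55° = 1204 − 1130.7 = 73.333 N.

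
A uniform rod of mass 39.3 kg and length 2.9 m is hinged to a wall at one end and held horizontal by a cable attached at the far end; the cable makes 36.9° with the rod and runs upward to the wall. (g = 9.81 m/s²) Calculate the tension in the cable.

T ≈ 321 N

Take torques about the hinge: T sin 36.9° · 2.9 = 39.3×9.81×1.45 = 559.02 N·m.
So T = 559.02 / (0.6004 × 2.9) = 321.05 N.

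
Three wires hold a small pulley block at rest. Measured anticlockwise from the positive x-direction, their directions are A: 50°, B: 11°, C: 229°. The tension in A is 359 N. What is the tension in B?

Resolve: ΣF_x = 359 cos 50° + T_B cos 11° + T_C cos 229° = 0.
        ΣF_y = 359 sin 50° + T_B sin 11° + T_C sin 229° = 0.
The known terms sum to (230.8, 275) N, so 0.9816 T_B − 0.6561 T_C = -230.8 and 0.1908 T_B − 0.7547 T_C = -275.
Solving simultaneously: T_B = 10.18 N, T_C = 367 N.

T_B ≈ 10.2 N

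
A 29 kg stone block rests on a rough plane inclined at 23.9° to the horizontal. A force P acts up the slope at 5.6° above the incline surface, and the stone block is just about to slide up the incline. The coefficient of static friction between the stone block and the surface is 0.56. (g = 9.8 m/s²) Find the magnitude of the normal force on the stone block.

On the verge of sliding up the incline, friction equals μN and acts down the slope.
Perpendicular: N + P sin 5.6° = W cos 23.9° = 259.8 N.
Along incline: P cos 5.6° = W sin 23.9° + μN  with W sin 23.9° = 115.1 N.
Solving the pair for P and N: P = 248.3 N, N = 235.6 N (and f = μN = 131.9 N).

N ≈ 236 N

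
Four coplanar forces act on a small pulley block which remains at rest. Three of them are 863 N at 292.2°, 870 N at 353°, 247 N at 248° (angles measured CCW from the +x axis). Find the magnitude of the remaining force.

F ≈ 1580 N

Sum the known components: ΣF_x = 1097 N, ΣF_y = -1134 N.
For equilibrium the remaining force must supply (−ΣF_x, −ΣF_y) = (-1097, 1134) N.
Magnitude = √((-1097)² + (1134)²) = 1578 N; direction = atan2(1134, -1097) = 134.0°.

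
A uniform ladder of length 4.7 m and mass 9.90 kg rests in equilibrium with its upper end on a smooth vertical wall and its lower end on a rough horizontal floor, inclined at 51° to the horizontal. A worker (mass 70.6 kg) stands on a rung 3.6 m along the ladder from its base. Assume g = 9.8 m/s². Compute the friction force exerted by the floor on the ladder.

f ≈ 468 N

Torques about the foot: N_wall · 4.7 sin 51° = 9.90×9.8×2.35 cos 51° + 70.6×9.8×3.6 cos 51° → N_wall = 468.43 N.
ΣF_x = 0: f_floor = N_wall = 468.43 N.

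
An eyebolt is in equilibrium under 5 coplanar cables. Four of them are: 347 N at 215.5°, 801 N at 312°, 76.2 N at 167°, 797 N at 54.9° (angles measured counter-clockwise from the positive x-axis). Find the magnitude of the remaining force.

Sum the known components: ΣF_x = 637.5 N, ΣF_y = -127.6 N.
For equilibrium the remaining force must supply (−ΣF_x, −ΣF_y) = (-637.5, 127.6) N.
Magnitude = √((-637.5)² + (127.6)²) = 650.1 N; direction = atan2(127.6, -637.5) = 168.7°.

F ≈ 650 N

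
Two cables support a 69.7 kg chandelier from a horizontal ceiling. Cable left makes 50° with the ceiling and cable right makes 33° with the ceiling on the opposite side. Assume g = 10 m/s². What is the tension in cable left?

Weight W = 69.7 × 10 = 697 N acts straight down.
Horizontal: T_left cos 50° = T_right cos 33°  →  T_right = 0.7664 T_left.
Vertical: T_left sin 50° + T_right sin 33° = 697.
Substituting the horizontal relation into the vertical equation gives 1.183 T_left = 697, so T_left = 588.9 N.

T_left ≈ 589 N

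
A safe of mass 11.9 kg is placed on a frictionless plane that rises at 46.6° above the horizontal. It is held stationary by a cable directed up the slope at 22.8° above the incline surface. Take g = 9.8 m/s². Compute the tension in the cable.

Take axes along and perpendicular to the incline. Weight components: W sin 46.6° = 84.73 N down-slope, W cos 46.6° = 80.13 N into the surface.
Along incline: T cos 22.8° = W sin 46.6° → T = 91.92 N.
Perpendicular: N = W cos 46.6° − T sin 22.8° = 44.51 N.

T ≈ 91.9 N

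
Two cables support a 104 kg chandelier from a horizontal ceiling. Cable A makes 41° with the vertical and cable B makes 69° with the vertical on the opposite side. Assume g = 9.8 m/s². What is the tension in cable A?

Angles from the horizontal: cable A is 90° − 41° = 49°, cable B is 90° − 69° = 21°.
Weight W = 104 × 9.8 = 1019 N acts straight down.
Horizontal: T_A cos 49° = T_B cos 21°  →  T_B = 0.7027 T_A.
Vertical: T_A sin 49° + T_B sin 21° = 1019.
Substituting the horizontal relation into the vertical equation gives 1.007 T_A = 1019, so T_A = 1013 N.

T_A ≈ 1010 N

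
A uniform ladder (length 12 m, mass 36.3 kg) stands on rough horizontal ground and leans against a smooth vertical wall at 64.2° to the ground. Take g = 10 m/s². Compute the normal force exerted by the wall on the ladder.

Torques about the foot: N_wall · 12 sin 64.2° = 36.3×10×6 cos 64.2° → N_wall = 87.741 N.

N_wall ≈ 87.7 N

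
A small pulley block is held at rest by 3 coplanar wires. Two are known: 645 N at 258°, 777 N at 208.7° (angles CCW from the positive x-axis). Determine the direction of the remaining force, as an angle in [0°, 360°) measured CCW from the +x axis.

Sum the known components: ΣF_x = -815.6 N, ΣF_y = -1004 N.
For equilibrium the remaining force must supply (−ΣF_x, −ΣF_y) = (815.6, 1004) N.
Magnitude = √((815.6)² + (1004)²) = 1294 N; direction = atan2(1004, 815.6) = 50.9°.

θ ≈ 50.9°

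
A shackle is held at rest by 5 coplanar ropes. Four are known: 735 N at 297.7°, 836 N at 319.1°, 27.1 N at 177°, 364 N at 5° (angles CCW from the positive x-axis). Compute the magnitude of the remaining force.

Sum the known components: ΣF_x = 1309 N, ΣF_y = -1165 N.
For equilibrium the remaining force must supply (−ΣF_x, −ΣF_y) = (-1309, 1165) N.
Magnitude = √((-1309)² + (1165)²) = 1752 N; direction = atan2(1165, -1309) = 138.3°.

F ≈ 1750 N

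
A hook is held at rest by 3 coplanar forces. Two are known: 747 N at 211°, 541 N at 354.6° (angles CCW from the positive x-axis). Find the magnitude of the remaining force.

Sum the known components: ΣF_x = -101.7 N, ΣF_y = -435.6 N.
For equilibrium the remaining force must supply (−ΣF_x, −ΣF_y) = (101.7, 435.6) N.
Magnitude = √((101.7)² + (435.6)²) = 447.4 N; direction = atan2(435.6, 101.7) = 76.9°.

F ≈ 447 N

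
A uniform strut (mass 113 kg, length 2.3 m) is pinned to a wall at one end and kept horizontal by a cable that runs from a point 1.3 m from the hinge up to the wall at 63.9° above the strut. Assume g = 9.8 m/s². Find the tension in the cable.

T ≈ 1090 N

Take torques about the hinge: T sin 63.9° · 1.3 = 113×9.8×1.15 = 1273.5 N·m.
So T = 1273.5 / (0.8980 × 1.3) = 1090.9 N.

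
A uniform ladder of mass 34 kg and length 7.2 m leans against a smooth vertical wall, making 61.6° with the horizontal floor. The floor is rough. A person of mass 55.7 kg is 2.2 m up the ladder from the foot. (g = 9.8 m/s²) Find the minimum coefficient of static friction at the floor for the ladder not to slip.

μ_min ≈ 0.205

ΣF_y = 0: N_floor = 34×9.8 + 55.7×9.8 = 879.06 N.
Torques about the foot: N_wall · 7.2 sin 61.6° = 34×9.8×3.6 cos 61.6° + 55.7×9.8×2.2 cos 61.6° → N_wall = 180.26 N.
ΣF_x = 0: f_floor = N_wall = 180.26 N.
μ_min = f_floor / N_floor = 180.26 / 879.06 = 0.2051.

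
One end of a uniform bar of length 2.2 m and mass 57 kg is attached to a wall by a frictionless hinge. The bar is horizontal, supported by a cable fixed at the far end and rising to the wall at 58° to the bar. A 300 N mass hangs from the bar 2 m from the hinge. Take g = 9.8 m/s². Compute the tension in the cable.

Take torques about the hinge: T sin 58° · 2.2 = 57×9.8×1.1 + 300×2 = 1214.5 N·m.
So T = 1214.5 / (0.8480 × 2.2) = 650.94 N.

T ≈ 651 N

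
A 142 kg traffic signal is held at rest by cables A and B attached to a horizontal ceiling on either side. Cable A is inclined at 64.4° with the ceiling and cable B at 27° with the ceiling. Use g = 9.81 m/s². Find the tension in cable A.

Weight W = 142 × 9.81 = 1393 N acts straight down.
Horizontal: T_A cos 64.4° = T_B cos 27°  →  T_B = 0.4849 T_A.
Vertical: T_A sin 64.4° + T_B sin 27° = 1393.
Substituting the horizontal relation into the vertical equation gives 1.122 T_A = 1393, so T_A = 1242 N.

T_A ≈ 1240 N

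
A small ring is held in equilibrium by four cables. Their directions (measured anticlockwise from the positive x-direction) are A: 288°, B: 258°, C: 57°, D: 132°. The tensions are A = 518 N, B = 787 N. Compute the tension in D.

T_D ≈ 709 N

Resolve: ΣF_x = 518 cos 288° + 787 cos 258° + T_C cos 57° + T_D cos 132° = 0.
        ΣF_y = 518 sin 288° + 787 sin 258° + T_C sin 57° + T_D sin 132° = 0.
The known terms sum to (-3.556, -1262) N, so 0.5446 T_C − 0.6691 T_D = 3.556 and 0.8387 T_C + 0.7431 T_D = 1262.
Solving simultaneously: T_C = 877.3 N, T_D = 708.7 N.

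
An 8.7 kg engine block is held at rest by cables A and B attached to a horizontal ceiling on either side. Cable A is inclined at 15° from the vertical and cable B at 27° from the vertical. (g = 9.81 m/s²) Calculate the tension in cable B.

T_B ≈ 33 N

Angles from the horizontal: cable A is 90° − 15° = 75°, cable B is 90° − 27° = 63°.
Weight W = 8.7 × 9.81 = 85.35 N acts straight down.
Horizontal: T_A cos 75° = T_B cos 63°  →  T_A = 1.754 T_B.
Vertical: T_A sin 75° + T_B sin 63° = 85.35.
Substituting the horizontal relation into the vertical equation gives 2.585 T_B = 85.35, so T_B = 33.01 N.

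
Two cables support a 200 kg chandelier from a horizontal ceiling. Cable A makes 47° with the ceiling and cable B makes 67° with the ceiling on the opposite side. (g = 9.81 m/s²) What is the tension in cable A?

T_A ≈ 839 N

Weight W = 200 × 9.81 = 1962 N acts straight down.
Horizontal: T_A cos 47° = T_B cos 67°  →  T_B = 1.745 T_A.
Vertical: T_A sin 47° + T_B sin 67° = 1962.
Substituting the horizontal relation into the vertical equation gives 2.338 T_A = 1962, so T_A = 839.2 N.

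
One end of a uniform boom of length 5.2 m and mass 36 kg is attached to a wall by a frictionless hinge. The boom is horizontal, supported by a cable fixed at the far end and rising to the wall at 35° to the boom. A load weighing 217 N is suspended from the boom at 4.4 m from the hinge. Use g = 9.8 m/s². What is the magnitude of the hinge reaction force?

|H| ≈ 555 N

Take torques about the hinge: T sin 35° · 5.2 = 36×9.8×2.6 + 217×4.4 = 1872.1 N·m.
So T = 1872.1 / (0.5736 × 5.2) = 627.67 N.
ΣF_x = 0: H_x = T cos 35° = 514.16 N.
ΣF_y = 0: H_y = (36×9.8 + 217) − T sin 35° = 569.8 − 360.02 = 209.78 N.
|H| = √(H_x² + H_y²) = √((514.16)² + (209.78)²) = 555.31 N.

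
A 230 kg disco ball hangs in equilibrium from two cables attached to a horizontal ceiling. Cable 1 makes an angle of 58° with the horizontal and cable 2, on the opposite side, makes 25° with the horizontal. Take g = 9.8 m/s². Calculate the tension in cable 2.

T_2 ≈ 1200 N

Weight W = 230 × 9.8 = 2254 N acts straight down.
Horizontal: T_1 cos 58° = T_2 cos 25°  →  T_1 = 1.71 T_2.
Vertical: T_1 sin 58° + T_2 sin 25° = 2254.
Substituting the horizontal relation into the vertical equation gives 1.873 T_2 = 2254, so T_2 = 1203 N.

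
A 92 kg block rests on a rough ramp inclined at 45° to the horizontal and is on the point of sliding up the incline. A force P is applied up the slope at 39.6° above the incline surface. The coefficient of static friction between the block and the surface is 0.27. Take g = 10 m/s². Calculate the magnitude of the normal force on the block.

N ≈ 91.9 N

On the verge of sliding up the incline, friction equals μN and acts down the slope.
Perpendicular: N + P sin 39.6° = W cos 45° = 650.5 N.
Along incline: P cos 39.6° = W sin 45° + μN  with W sin 45° = 650.5 N.
Solving the pair for P and N: P = 876.5 N, N = 91.85 N (and f = μN = 24.8 N).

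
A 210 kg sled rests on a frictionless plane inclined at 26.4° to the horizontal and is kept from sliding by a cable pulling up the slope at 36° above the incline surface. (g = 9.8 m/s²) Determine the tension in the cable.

Take axes along and perpendicular to the incline. Weight components: W sin 26.4° = 915.1 N down-slope, W cos 26.4° = 1843 N into the surface.
Along incline: T cos 36° = W sin 26.4° → T = 1131 N.
Perpendicular: N = W cos 26.4° − T sin 36° = 1179 N.

T ≈ 1130 N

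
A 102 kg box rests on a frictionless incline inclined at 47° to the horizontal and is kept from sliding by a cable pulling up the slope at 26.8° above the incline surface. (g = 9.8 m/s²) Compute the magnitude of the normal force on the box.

Take axes along and perpendicular to the incline. Weight components: W sin 47° = 731.1 N down-slope, W cos 47° = 681.7 N into the surface.
Along incline: T cos 26.8° = W sin 47° → T = 819 N.
Perpendicular: N = W cos 47° − T sin 26.8° = 312.4 N.

N ≈ 312 N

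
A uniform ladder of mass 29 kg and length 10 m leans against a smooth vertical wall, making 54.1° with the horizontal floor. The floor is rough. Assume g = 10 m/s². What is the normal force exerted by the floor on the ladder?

N_floor ≈ 290 N

ΣF_y = 0: N_floor = 29×10 = 290 N.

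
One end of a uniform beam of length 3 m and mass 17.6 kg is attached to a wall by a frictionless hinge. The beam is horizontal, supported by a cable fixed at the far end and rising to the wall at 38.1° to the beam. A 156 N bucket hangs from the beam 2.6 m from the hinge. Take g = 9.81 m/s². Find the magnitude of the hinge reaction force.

Take torques about the hinge: T sin 38.1° · 3 = 17.6×9.81×1.5 + 156×2.6 = 664.58 N·m.
So T = 664.58 / (0.6170 × 3) = 359.02 N.
ΣF_x = 0: H_x = T cos 38.1° = 282.53 N.
ΣF_y = 0: H_y = (17.6×9.81 + 156) − T sin 38.1° = 328.66 − 221.53 = 107.13 N.
|H| = √(H_x² + H_y²) = √((282.53)² + (107.13)²) = 302.15 N.

|H| ≈ 302 N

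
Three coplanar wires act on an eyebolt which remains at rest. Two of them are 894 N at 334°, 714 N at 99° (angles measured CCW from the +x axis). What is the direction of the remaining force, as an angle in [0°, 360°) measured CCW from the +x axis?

Sum the known components: ΣF_x = 691.8 N, ΣF_y = 313.3 N.
For equilibrium the remaining force must supply (−ΣF_x, −ΣF_y) = (-691.8, -313.3) N.
Magnitude = √((-691.8)² + (-313.3)²) = 759.5 N; direction = atan2(-313.3, -691.8) = 204.4°.

θ ≈ 204°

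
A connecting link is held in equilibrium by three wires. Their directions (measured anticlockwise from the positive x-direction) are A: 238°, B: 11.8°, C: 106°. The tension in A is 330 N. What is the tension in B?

Resolve: ΣF_x = 330 cos 238° + T_B cos 11.8° + T_C cos 106° = 0.
        ΣF_y = 330 sin 238° + T_B sin 11.8° + T_C sin 106° = 0.
The known terms sum to (-174.9, -279.9) N, so 0.9789 T_B − 0.2756 T_C = 174.9 and 0.2045 T_B + 0.9613 T_C = 279.9.
Solving simultaneously: T_B = 245.9 N, T_C = 238.8 N.

T_B ≈ 246 N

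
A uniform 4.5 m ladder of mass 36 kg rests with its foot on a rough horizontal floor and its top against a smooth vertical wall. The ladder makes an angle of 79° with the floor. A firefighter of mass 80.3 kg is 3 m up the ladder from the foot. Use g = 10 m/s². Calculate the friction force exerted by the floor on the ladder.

f ≈ 139 N

Torques about the foot: N_wall · 4.5 sin 79° = 36×10×2.25 cos 79° + 80.3×10×3 cos 79° → N_wall = 139.05 N.
ΣF_x = 0: f_floor = N_wall = 139.05 N.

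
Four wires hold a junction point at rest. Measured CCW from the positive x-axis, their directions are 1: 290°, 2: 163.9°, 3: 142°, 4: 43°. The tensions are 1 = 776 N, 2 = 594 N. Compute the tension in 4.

Resolve: ΣF_x = 776 cos 290° + 594 cos 163.9° + T_3 cos 142° + T_4 cos 43° = 0.
        ΣF_y = 776 sin 290° + 594 sin 163.9° + T_3 sin 142° + T_4 sin 43° = 0.
The known terms sum to (-305.3, -564.5) N, so -0.7880 T_3 + 0.7314 T_4 = 305.3 and 0.6157 T_3 + 0.6820 T_4 = 564.5.
Solving simultaneously: T_3 = 207.2 N, T_4 = 640.7 N.

T_4 ≈ 641 N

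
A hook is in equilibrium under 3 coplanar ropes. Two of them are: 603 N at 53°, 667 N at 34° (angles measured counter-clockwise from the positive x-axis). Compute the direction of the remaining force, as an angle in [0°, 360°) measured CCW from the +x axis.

Sum the known components: ΣF_x = 915.9 N, ΣF_y = 854.6 N.
For equilibrium the remaining force must supply (−ΣF_x, −ΣF_y) = (-915.9, -854.6) N.
Magnitude = √((-915.9)² + (-854.6)²) = 1253 N; direction = atan2(-854.6, -915.9) = 223.0°.

θ ≈ 223°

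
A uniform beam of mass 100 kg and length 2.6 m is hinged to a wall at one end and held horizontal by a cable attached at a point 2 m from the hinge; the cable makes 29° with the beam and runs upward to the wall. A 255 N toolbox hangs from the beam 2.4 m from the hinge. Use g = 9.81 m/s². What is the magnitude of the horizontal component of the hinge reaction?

Take torques about the hinge: T sin 29° · 2 = 100×9.81×1.3 + 255×2.4 = 1887.3 N·m.
So T = 1887.3 / (0.4848 × 2) = 1946.4 N.
ΣF_x = 0: H_x = T cos 29° = 1702.4 N.

H_x ≈ 1700 N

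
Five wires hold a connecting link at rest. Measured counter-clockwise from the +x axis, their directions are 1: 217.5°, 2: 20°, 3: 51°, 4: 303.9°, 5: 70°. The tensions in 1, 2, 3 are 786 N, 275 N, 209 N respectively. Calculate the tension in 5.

Resolve: ΣF_x = 786 cos 217.5° + 275 cos 20° + 209 cos 51° + T_4 cos 303.9° + T_5 cos 70° = 0.
        ΣF_y = 786 sin 217.5° + 275 sin 20° + 209 sin 51° + T_4 sin 303.9° + T_5 sin 70° = 0.
The known terms sum to (-233.6, -222) N, so 0.5577 T_4 + 0.3420 T_5 = 233.6 and -0.8300 T_4 + 0.9397 T_5 = 222.
Solving simultaneously: T_4 = 177.7 N, T_5 = 393.2 N.

T_5 ≈ 393 N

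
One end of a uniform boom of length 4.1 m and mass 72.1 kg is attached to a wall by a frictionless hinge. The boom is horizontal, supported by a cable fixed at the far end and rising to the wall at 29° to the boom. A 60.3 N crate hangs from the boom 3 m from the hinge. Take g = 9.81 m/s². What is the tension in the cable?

T ≈ 820 N

Take torques about the hinge: T sin 29° · 4.1 = 72.1×9.81×2.05 + 60.3×3 = 1630.9 N·m.
So T = 1630.9 / (0.4848 × 4.1) = 820.47 N.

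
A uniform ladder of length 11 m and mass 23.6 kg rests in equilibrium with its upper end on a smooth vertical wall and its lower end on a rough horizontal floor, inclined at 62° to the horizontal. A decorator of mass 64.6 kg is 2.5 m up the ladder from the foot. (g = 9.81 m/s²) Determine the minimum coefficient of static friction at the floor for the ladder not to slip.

μ_min ≈ 0.160

ΣF_y = 0: N_floor = 23.6×9.81 + 64.6×9.81 = 865.24 N.
Torques about the foot: N_wall · 11 sin 62° = 23.6×9.81×5.5 cos 62° + 64.6×9.81×2.5 cos 62° → N_wall = 138.13 N.
ΣF_x = 0: f_floor = N_wall = 138.13 N.
μ_min = f_floor / N_floor = 138.13 / 865.24 = 0.1596.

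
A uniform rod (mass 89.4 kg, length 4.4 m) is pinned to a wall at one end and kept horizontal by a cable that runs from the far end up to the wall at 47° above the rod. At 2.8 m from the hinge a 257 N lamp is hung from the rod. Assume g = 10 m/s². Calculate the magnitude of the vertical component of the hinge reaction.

|H_y| ≈ 540 N

Take torques about the hinge: T sin 47° · 4.4 = 89.4×10×2.2 + 257×2.8 = 2686.4 N·m.
So T = 2686.4 / (0.7314 × 4.4) = 834.82 N.
ΣF_y = 0: H_y = (89.4×10 + 257) − T sin 47° = 1151 − 610.55 = 540.45 N.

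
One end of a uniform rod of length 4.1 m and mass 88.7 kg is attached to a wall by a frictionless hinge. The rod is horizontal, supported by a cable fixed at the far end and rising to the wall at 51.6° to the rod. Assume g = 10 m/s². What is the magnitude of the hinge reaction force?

Take torques about the hinge: T sin 51.6° · 4.1 = 88.7×10×2.05 = 1818.3 N·m.
So T = 1818.3 / (0.7837 × 4.1) = 565.91 N.
ΣF_x = 0: H_x = T cos 51.6° = 351.51 N.
ΣF_y = 0: H_y = (88.7×10) − T sin 51.6° = 887 − 443.5 = 443.5 N.
|H| = √(H_x² + H_y²) = √((351.51)² + (443.5)²) = 565.91 N.

|H| ≈ 566 N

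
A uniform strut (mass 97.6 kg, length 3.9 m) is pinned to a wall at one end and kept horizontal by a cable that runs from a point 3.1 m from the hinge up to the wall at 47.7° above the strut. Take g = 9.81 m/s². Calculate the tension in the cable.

T ≈ 814 N

Take torques about the hinge: T sin 47.7° · 3.1 = 97.6×9.81×1.95 = 1867 N·m.
So T = 1867 / (0.7396 × 3.1) = 814.29 N.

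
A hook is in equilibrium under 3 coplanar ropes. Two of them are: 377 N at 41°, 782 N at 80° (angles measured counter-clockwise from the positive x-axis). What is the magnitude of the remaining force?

F ≈ 1100 N

Sum the known components: ΣF_x = 420.3 N, ΣF_y = 1017 N.
For equilibrium the remaining force must supply (−ΣF_x, −ΣF_y) = (-420.3, -1017) N.
Magnitude = √((-420.3)² + (-1017)²) = 1101 N; direction = atan2(-1017, -420.3) = 247.6°.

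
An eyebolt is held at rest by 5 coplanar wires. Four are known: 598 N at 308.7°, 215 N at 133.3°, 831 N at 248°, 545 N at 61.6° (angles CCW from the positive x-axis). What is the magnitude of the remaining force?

Sum the known components: ΣF_x = 174.4 N, ΣF_y = -601.3 N.
For equilibrium the remaining force must supply (−ΣF_x, −ΣF_y) = (-174.4, 601.3) N.
Magnitude = √((-174.4)² + (601.3)²) = 626.1 N; direction = atan2(601.3, -174.4) = 106.2°.

F ≈ 626 N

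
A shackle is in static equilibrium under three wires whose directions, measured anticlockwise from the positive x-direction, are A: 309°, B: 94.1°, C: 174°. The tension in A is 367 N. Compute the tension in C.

T_C ≈ 213 N

Resolve: ΣF_x = 367 cos 309° + T_B cos 94.1° + T_C cos 174° = 0.
        ΣF_y = 367 sin 309° + T_B sin 94.1° + T_C sin 174° = 0.
The known terms sum to (231, -285.2) N, so -0.0715 T_B − 0.9945 T_C = -231 and 0.9974 T_B + 0.1045 T_C = 285.2.
Solving simultaneously: T_B = 263.6 N, T_C = 213.3 N.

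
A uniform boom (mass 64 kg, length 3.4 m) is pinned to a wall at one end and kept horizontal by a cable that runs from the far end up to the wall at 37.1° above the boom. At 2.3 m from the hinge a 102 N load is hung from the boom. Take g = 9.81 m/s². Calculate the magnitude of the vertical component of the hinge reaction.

|H_y| ≈ 347 N

Take torques about the hinge: T sin 37.1° · 3.4 = 64×9.81×1.7 + 102×2.3 = 1301.9 N·m.
So T = 1301.9 / (0.6032 × 3.4) = 634.81 N.
ΣF_y = 0: H_y = (64×9.81 + 102) − T sin 37.1° = 729.84 − 382.92 = 346.92 N.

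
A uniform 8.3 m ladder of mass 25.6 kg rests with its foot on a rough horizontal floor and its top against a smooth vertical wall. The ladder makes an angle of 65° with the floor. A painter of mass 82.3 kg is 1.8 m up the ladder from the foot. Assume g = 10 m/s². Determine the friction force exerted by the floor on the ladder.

f ≈ 143 N

Torques about the foot: N_wall · 8.3 sin 65° = 25.6×10×4.15 cos 65° + 82.3×10×1.8 cos 65° → N_wall = 142.91 N.
ΣF_x = 0: f_floor = N_wall = 142.91 N.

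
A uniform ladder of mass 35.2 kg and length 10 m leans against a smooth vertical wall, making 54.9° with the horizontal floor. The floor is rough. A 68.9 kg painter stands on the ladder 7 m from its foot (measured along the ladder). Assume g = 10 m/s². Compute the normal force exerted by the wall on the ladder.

Torques about the foot: N_wall · 10 sin 54.9° = 35.2×10×5 cos 54.9° + 68.9×10×7 cos 54.9° → N_wall = 462.66 N.

N_wall ≈ 463 N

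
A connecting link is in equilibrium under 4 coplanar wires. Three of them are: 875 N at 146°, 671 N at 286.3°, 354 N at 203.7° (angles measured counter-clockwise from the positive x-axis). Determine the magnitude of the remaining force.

Sum the known components: ΣF_x = -861.2 N, ΣF_y = -297 N.
For equilibrium the remaining force must supply (−ΣF_x, −ΣF_y) = (861.2, 297) N.
Magnitude = √((861.2)² + (297)²) = 911 N; direction = atan2(297, 861.2) = 19.0°.

F ≈ 911 N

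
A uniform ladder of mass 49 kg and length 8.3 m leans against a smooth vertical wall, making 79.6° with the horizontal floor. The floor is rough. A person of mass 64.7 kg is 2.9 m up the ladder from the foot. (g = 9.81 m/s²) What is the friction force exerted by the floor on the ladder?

Torques about the foot: N_wall · 8.3 sin 79.6° = 49×9.81×4.15 cos 79.6° + 64.7×9.81×2.9 cos 79.6° → N_wall = 84.813 N.
ΣF_x = 0: f_floor = N_wall = 84.813 N.

f ≈ 84.8 N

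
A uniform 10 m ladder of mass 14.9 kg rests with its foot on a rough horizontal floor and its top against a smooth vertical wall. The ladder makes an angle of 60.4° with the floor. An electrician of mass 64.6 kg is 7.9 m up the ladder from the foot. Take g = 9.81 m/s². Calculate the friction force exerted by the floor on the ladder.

f ≈ 326 N

Torques about the foot: N_wall · 10 sin 60.4° = 14.9×9.81×5 cos 60.4° + 64.6×9.81×7.9 cos 60.4° → N_wall = 325.92 N.
ΣF_x = 0: f_floor = N_wall = 325.92 N.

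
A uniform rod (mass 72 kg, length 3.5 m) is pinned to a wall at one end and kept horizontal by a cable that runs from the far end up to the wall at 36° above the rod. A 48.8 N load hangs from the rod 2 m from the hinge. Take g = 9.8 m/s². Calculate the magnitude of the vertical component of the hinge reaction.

Take torques about the hinge: T sin 36° · 3.5 = 72×9.8×1.75 + 48.8×2 = 1332.4 N·m.
So T = 1332.4 / (0.5878 × 3.5) = 647.66 N.
ΣF_y = 0: H_y = (72×9.8 + 48.8) − T sin 36° = 754.4 − 380.69 = 373.71 N.

|H_y| ≈ 374 N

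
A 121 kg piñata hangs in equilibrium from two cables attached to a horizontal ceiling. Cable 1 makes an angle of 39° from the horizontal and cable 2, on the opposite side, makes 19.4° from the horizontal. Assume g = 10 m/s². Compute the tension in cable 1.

Weight W = 121 × 10 = 1210 N acts straight down.
Horizontal: T_1 cos 39° = T_2 cos 19.4°  →  T_2 = 0.8239 T_1.
Vertical: T_1 sin 39° + T_2 sin 19.4° = 1210.
Substituting the horizontal relation into the vertical equation gives 0.903 T_1 = 1210, so T_1 = 1340 N.

T_1 ≈ 1340 N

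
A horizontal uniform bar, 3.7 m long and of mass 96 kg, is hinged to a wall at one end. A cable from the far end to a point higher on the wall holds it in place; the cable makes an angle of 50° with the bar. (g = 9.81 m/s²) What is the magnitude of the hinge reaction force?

|H| ≈ 615 N

Take torques about the hinge: T sin 50° · 3.7 = 96×9.81×1.85 = 1742.3 N·m.
So T = 1742.3 / (0.7660 × 3.7) = 614.69 N.
ΣF_x = 0: H_x = T cos 50° = 395.12 N.
ΣF_y = 0: H_y = (96×9.81) − T sin 50° = 941.76 − 470.88 = 470.88 N.
|H| = √(H_x² + H_y²) = √((395.12)² + (470.88)²) = 614.69 N.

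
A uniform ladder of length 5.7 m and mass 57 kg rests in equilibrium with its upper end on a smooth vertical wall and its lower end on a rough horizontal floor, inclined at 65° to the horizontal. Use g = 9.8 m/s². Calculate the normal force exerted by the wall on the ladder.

Torques about the foot: N_wall · 5.7 sin 65° = 57×9.8×2.85 cos 65° → N_wall = 130.24 N.

N_wall ≈ 130 N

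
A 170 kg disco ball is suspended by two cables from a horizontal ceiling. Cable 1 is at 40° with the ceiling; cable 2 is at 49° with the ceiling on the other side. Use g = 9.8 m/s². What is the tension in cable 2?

Weight W = 170 × 9.8 = 1666 N acts straight down.
Horizontal: T_1 cos 40° = T_2 cos 49°  →  T_1 = 0.8564 T_2.
Vertical: T_1 sin 40° + T_2 sin 49° = 1666.
Substituting the horizontal relation into the vertical equation gives 1.305 T_2 = 1666, so T_2 = 1276 N.

T_2 ≈ 1280 N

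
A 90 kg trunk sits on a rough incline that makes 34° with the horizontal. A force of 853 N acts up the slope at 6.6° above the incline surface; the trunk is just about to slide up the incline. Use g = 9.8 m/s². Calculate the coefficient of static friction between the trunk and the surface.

μ ≈ 0.559

On the verge of sliding up the incline, friction is at its maximum μN and acts down the slope.
Perpendicular to incline: N = W cos 34° − P sin 6.6° = 731.2 − 98.04 = 633.2 N.
Along incline: P cos 6.6° − μN = W sin 34° → μ = −(W sin 34° − P cos 6.6°) / N = 0.5593.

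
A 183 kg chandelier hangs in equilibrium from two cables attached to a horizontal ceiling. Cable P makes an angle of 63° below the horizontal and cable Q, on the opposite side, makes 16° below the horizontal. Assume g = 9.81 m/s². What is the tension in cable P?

Weight W = 183 × 9.81 = 1795 N acts straight down.
Horizontal: T_P cos 63° = T_Q cos 16°  →  T_Q = 0.4723 T_P.
Vertical: T_P sin 63° + T_Q sin 16° = 1795.
Substituting the horizontal relation into the vertical equation gives 1.021 T_P = 1795, so T_P = 1758 N.

T_P ≈ 1760 N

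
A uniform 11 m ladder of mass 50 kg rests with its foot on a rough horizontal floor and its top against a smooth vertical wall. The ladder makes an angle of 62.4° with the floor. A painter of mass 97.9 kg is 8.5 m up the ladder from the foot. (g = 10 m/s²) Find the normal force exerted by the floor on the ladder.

ΣF_y = 0: N_floor = 50×10 + 97.9×10 = 1479 N.

N_floor ≈ 1480 N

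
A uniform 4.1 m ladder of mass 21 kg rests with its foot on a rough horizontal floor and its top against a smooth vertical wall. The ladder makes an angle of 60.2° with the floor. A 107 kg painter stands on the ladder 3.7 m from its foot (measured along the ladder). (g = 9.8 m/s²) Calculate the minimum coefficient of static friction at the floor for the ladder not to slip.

μ_min ≈ 0.479

ΣF_y = 0: N_floor = 21×9.8 + 107×9.8 = 1254.4 N.
Torques about the foot: N_wall · 4.1 sin 60.2° = 21×9.8×2.05 cos 60.2° + 107×9.8×3.7 cos 60.2° → N_wall = 600.88 N.
ΣF_x = 0: f_floor = N_wall = 600.88 N.
μ_min = f_floor / N_floor = 600.88 / 1254.4 = 0.479.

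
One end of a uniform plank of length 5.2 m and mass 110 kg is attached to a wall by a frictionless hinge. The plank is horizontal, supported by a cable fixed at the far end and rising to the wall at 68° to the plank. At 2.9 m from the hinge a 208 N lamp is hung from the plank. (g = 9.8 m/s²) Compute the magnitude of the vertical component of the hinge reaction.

|H_y| ≈ 631 N

Take torques about the hinge: T sin 68° · 5.2 = 110×9.8×2.6 + 208×2.9 = 3406 N·m.
So T = 3406 / (0.9272 × 5.2) = 706.44 N.
ΣF_y = 0: H_y = (110×9.8 + 208) − T sin 68° = 1286 − 655 = 631 N.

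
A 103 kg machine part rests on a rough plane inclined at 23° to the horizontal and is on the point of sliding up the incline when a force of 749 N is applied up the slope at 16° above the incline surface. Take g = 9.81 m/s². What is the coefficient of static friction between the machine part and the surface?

μ ≈ 0.449

On the verge of sliding up the incline, friction is at its maximum μN and acts down the slope.
Perpendicular to incline: N = W cos 23° − P sin 16° = 930.1 − 206.5 = 723.7 N.
Along incline: P cos 16° − μN = W sin 23° → μ = −(W sin 23° − P cos 16°) / N = 0.4494.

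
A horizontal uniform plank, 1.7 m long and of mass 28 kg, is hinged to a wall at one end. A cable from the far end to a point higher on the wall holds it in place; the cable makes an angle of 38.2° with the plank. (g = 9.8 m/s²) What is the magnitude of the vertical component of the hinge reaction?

|H_y| ≈ 137 N

Take torques about the hinge: T sin 38.2° · 1.7 = 28×9.8×0.85 = 233.24 N·m.
So T = 233.24 / (0.6184 × 1.7) = 221.86 N.
ΣF_y = 0: H_y = (28×9.8) − T sin 38.2° = 274.4 − 137.2 = 137.2 N.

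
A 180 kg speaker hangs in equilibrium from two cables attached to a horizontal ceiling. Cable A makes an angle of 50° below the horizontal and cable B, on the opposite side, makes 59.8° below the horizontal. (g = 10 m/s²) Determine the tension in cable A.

Weight W = 180 × 10 = 1800 N acts straight down.
Horizontal: T_A cos 50° = T_B cos 59.8°  →  T_B = 1.278 T_A.
Vertical: T_A sin 50° + T_B sin 59.8° = 1800.
Substituting the horizontal relation into the vertical equation gives 1.87 T_A = 1800, so T_A = 962.3 N.

T_A ≈ 962 N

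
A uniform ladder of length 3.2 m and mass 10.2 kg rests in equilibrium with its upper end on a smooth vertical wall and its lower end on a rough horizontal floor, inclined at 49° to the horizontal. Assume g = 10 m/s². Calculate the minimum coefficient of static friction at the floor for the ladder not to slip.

ΣF_y = 0: N_floor = 10.2×10 = 102 N.
Torques about the foot: N_wall · 3.2 sin 49° = 10.2×10×1.6 cos 49° → N_wall = 44.334 N.
ΣF_x = 0: f_floor = N_wall = 44.334 N.
μ_min = f_floor / N_floor = 44.334 / 102 = 0.4346.

μ_min ≈ 0.435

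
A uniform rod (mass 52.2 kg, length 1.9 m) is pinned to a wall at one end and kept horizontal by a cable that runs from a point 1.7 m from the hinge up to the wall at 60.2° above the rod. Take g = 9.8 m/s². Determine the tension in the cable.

Take torques about the hinge: T sin 60.2° · 1.7 = 52.2×9.8×0.95 = 485.98 N·m.
So T = 485.98 / (0.8678 × 1.7) = 329.43 N.

T ≈ 329 N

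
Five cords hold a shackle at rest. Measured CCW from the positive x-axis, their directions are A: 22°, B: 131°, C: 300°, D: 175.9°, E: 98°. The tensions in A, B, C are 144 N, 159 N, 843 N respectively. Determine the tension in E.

Resolve: ΣF_x = 144 cos 22° + 159 cos 131° + 843 cos 300° + T_D cos 175.9° + T_E cos 98° = 0.
        ΣF_y = 144 sin 22° + 159 sin 131° + 843 sin 300° + T_D sin 175.9° + T_E sin 98° = 0.
The known terms sum to (450.7, -556.1) N, so -0.9974 T_D − 0.1392 T_E = -450.7 and 0.0715 T_D + 0.9903 T_E = 556.1.
Solving simultaneously: T_D = 377.3 N, T_E = 534.3 N.

T_E ≈ 534 N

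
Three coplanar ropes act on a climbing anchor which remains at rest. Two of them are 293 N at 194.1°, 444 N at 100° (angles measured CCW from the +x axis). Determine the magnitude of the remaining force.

F ≈ 514 N

Sum the known components: ΣF_x = -361.3 N, ΣF_y = 365.9 N.
For equilibrium the remaining force must supply (−ΣF_x, −ΣF_y) = (361.3, -365.9) N.
Magnitude = √((361.3)² + (-365.9)²) = 514.2 N; direction = atan2(-365.9, 361.3) = 314.6°.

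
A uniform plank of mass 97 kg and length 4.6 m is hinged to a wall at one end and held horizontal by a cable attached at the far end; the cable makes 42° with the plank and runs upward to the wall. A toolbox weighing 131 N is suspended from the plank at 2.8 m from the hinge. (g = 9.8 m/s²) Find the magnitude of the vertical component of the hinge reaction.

Take torques about the hinge: T sin 42° · 4.6 = 97×9.8×2.3 + 131×2.8 = 2553.2 N·m.
So T = 2553.2 / (0.6691 × 4.6) = 829.49 N.
ΣF_y = 0: H_y = (97×9.8 + 131) − T sin 42° = 1081.6 − 555.04 = 526.56 N.

|H_y| ≈ 527 N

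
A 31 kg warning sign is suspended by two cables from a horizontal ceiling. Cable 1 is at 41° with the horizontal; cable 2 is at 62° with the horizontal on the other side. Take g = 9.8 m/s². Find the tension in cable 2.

Weight W = 31 × 9.8 = 303.8 N acts straight down.
Horizontal: T_1 cos 41° = T_2 cos 62°  →  T_1 = 0.6221 T_2.
Vertical: T_1 sin 41° + T_2 sin 62° = 303.8.
Substituting the horizontal relation into the vertical equation gives 1.291 T_2 = 303.8, so T_2 = 235.3 N.

T_2 ≈ 235 N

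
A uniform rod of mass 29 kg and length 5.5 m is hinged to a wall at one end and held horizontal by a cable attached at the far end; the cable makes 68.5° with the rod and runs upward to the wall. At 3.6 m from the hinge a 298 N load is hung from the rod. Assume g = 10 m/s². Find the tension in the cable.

Take torques about the hinge: T sin 68.5° · 5.5 = 29×10×2.75 + 298×3.6 = 1870.3 N·m.
So T = 1870.3 / (0.9304 × 5.5) = 365.49 N.

T ≈ 365 N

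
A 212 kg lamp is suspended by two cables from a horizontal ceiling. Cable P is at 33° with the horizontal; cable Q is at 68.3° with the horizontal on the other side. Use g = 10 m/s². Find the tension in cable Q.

T_Q ≈ 1810 N

Weight W = 212 × 10 = 2120 N acts straight down.
Horizontal: T_P cos 33° = T_Q cos 68.3°  →  T_P = 0.4409 T_Q.
Vertical: T_P sin 33° + T_Q sin 68.3° = 2120.
Substituting the horizontal relation into the vertical equation gives 1.169 T_Q = 2120, so T_Q = 1813 N.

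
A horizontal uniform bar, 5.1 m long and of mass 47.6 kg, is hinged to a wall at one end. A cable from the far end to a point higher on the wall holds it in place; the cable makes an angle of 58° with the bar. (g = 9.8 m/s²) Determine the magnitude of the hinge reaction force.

Take torques about the hinge: T sin 58° · 5.1 = 47.6×9.8×2.55 = 1189.5 N·m.
So T = 1189.5 / (0.8480 × 5.1) = 275.03 N.
ΣF_x = 0: H_x = T cos 58° = 145.74 N.
ΣF_y = 0: H_y = (47.6×9.8) − T sin 58° = 466.48 − 233.24 = 233.24 N.
|H| = √(H_x² + H_y²) = √((145.74)² + (233.24)²) = 275.03 N.

|H| ≈ 275 N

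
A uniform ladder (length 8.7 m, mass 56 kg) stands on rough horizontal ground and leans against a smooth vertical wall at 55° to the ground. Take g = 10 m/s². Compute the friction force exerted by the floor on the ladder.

f ≈ 196 N

Torques about the foot: N_wall · 8.7 sin 55° = 56×10×4.35 cos 55° → N_wall = 196.06 N.
ΣF_x = 0: f_floor = N_wall = 196.06 N.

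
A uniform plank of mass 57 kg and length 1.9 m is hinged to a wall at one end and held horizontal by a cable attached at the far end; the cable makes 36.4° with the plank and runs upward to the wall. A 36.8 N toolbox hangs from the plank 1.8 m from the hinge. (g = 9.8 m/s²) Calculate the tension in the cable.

T ≈ 529 N

Take torques about the hinge: T sin 36.4° · 1.9 = 57×9.8×0.95 + 36.8×1.8 = 596.91 N·m.
So T = 596.91 / (0.5934 × 1.9) = 529.41 N.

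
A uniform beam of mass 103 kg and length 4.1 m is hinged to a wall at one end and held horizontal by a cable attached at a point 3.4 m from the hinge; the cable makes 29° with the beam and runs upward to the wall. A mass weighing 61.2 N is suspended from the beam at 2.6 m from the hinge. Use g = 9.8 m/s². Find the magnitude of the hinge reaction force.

Take torques about the hinge: T sin 29° · 3.4 = 103×9.8×2.05 + 61.2×2.6 = 2228.4 N·m.
So T = 2228.4 / (0.4848 × 3.4) = 1351.9 N.
ΣF_x = 0: H_x = T cos 29° = 1182.4 N.
ΣF_y = 0: H_y = (103×9.8 + 61.2) − T sin 29° = 1070.6 − 655.41 = 415.19 N.
|H| = √(H_x² + H_y²) = √((1182.4)² + (415.19)²) = 1253.2 N.

|H| ≈ 1250 N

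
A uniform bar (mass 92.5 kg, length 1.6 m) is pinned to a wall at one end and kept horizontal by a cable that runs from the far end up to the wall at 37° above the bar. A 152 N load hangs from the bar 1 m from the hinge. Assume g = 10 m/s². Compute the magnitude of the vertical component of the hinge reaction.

Take torques about the hinge: T sin 37° · 1.6 = 92.5×10×0.8 + 152×1 = 892 N·m.
So T = 892 / (0.6018 × 1.6) = 926.36 N.
ΣF_y = 0: H_y = (92.5×10 + 152) − T sin 37° = 1077 − 557.5 = 519.5 N.

|H_y| ≈ 520 N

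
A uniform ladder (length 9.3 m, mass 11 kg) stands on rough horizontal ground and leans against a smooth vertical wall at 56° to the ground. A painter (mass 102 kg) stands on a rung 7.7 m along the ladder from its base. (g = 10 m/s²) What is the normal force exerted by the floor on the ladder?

N_floor ≈ 1130 N

ΣF_y = 0: N_floor = 11×10 + 102×10 = 1130 N.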